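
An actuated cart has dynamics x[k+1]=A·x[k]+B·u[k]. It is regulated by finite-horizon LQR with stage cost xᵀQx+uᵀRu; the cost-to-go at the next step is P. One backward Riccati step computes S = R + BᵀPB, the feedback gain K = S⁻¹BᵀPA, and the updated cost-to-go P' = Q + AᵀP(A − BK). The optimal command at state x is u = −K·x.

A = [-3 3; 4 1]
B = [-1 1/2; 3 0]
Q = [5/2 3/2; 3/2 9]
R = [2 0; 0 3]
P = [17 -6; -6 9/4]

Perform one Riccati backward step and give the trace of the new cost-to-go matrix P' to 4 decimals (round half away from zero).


BᵀP = [-35.0000 12.7500; 8.5000 -3.0000]
S = R + BᵀPB = [2 0; 0 3] + [73.2500 -17.5000; -17.5000 4.2500] = [75.2500 -17.5000; -17.5000 7.2500]
BᵀPA = [156.0000 -92.2500; -37.5000 22.5000]
K = S⁻¹·BᵀPA = [1.9838 -1.1494; -0.3839 0.3291]
A−BK = [-0.8242 1.6861; -1.9514 4.4482]
AᵀP(A−BK) = [9.1293 -6.3557; -6.3557 5.8151]
P' = Q + AᵀP(A−BK) = [11.6293 -4.8557; -4.8557 14.8151]
tr(P') = 26.4444

26.4444


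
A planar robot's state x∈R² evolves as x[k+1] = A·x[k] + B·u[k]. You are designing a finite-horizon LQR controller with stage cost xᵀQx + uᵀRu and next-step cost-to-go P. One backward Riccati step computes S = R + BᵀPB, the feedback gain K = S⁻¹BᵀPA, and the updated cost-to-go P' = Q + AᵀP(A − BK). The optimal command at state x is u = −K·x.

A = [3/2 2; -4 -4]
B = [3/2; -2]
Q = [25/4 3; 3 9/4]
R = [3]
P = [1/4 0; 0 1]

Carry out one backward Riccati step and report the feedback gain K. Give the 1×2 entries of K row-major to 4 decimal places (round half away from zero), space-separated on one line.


1.1322 1.1570

BᵀP = [0.3750 -2.0000]
S = R + BᵀPB = [3] + [4.5625] = [7.5625]
BᵀPA = [8.5625 8.7500]
K = S⁻¹·BᵀPA = [1.1322 1.1570]
A−BK = [-0.1983 0.2645; -1.7355 -1.6860]
AᵀP(A−BK) = [6.8678 6.8430; 6.8430 6.8760]
P' = Q + AᵀP(A−BK) = [13.1178 9.8430; 9.8430 9.1260]
tr(P') = 22.2438


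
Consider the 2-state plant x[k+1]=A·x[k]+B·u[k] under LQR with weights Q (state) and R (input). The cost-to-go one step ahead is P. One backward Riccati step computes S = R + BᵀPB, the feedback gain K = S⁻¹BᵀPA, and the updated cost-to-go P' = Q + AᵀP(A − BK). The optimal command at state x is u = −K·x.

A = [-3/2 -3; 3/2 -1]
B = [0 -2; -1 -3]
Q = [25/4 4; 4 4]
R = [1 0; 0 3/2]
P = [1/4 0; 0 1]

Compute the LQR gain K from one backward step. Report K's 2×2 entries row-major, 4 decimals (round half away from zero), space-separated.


-0.4286 -0.1429 -0.2143 0.4286

BᵀP = [0.0000 -1.0000; -0.5000 -3.0000]
S = R + BᵀPB = [1 0; 0 3/2] + [1.0000 3.0000; 3.0000 10.0000] = [2.0000 3.0000; 3.0000 11.5000]
BᵀPA = [-1.5000 1.0000; -3.7500 4.5000]
K = S⁻¹·BᵀPA = [-0.4286 -0.1429; -0.2143 0.4286]
A−BK = [-1.9286 -2.1429; 0.4286 0.1429]
AᵀP(A−BK) = [1.3661 1.0179; 1.0179 1.4643]
P' = Q + AᵀP(A−BK) = [7.6161 5.0179; 5.0179 5.4643]
tr(P') = 13.0804


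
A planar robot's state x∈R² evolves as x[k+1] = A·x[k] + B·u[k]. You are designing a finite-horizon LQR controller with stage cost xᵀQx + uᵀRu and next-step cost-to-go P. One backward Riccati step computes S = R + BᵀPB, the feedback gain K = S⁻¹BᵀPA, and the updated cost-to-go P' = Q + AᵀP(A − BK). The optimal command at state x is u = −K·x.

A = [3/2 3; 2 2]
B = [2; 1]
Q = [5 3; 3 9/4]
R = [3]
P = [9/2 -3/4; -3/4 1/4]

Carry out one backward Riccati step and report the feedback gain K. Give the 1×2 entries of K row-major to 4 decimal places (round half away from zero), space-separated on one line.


BᵀP = [8.2500 -1.2500]
S = R + BᵀPB = [3] + [15.2500] = [18.2500]
BᵀPA = [9.8750 22.2500]
K = S⁻¹·BᵀPA = [0.5411 1.2192]
A−BK = [0.4178 0.5616; 1.4589 0.7808]
AᵀP(A−BK) = [1.2817 2.4606; 2.4606 5.3733]
P' = Q + AᵀP(A−BK) = [6.2817 5.4606; 5.4606 7.6233]
tr(P') = 13.9050

0.5411 1.2192


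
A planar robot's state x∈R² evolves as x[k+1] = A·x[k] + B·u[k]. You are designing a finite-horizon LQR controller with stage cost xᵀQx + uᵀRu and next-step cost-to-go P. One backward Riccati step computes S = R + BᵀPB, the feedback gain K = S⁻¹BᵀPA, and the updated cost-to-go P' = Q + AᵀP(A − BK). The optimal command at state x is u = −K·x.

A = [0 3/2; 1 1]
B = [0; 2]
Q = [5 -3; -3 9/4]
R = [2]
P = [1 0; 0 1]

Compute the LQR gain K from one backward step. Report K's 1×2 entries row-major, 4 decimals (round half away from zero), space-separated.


0.3333 0.3333

BᵀP = [0.0000 2.0000]
S = R + BᵀPB = [2] + [4.0000] = [6.0000]
BᵀPA = [2.0000 2.0000]
K = S⁻¹·BᵀPA = [0.3333 0.3333]
A−BK = [0.0000 1.5000; 0.3333 0.3333]
AᵀP(A−BK) = [0.3333 0.3333; 0.3333 2.5833]
P' = Q + AᵀP(A−BK) = [5.3333 -2.6667; -2.6667 4.8333]
tr(P') = 10.1667


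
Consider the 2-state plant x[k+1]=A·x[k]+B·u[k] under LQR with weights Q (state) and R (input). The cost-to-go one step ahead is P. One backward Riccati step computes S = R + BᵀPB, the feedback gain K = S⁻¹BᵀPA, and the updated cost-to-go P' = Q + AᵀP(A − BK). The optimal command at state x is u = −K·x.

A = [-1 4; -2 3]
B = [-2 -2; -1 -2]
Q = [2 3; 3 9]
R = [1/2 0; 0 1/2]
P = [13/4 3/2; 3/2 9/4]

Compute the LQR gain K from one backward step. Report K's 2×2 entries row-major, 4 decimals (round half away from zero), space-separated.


BᵀP = [-8.0000 -5.2500; -9.5000 -7.5000]
S = R + BᵀPB = [1/2 0; 0 1/2] + [21.2500 26.5000; 26.5000 34.0000] = [21.7500 26.5000; 26.5000 34.5000]
BᵀPA = [18.5000 -47.7500; 24.5000 -60.5000]
K = S⁻¹·BᵀPA = [-0.2286 -0.9169; 0.8857 -1.0494]
A−BK = [0.3143 0.0675; -0.4571 -0.0156]
AᵀP(A−BK) = [0.7786 -0.3286; -0.3286 0.9831]
P' = Q + AᵀP(A−BK) = [2.7786 2.6714; 2.6714 9.9831]
tr(P') = 12.7617

-0.2286 -0.9169 0.8857 -1.0494


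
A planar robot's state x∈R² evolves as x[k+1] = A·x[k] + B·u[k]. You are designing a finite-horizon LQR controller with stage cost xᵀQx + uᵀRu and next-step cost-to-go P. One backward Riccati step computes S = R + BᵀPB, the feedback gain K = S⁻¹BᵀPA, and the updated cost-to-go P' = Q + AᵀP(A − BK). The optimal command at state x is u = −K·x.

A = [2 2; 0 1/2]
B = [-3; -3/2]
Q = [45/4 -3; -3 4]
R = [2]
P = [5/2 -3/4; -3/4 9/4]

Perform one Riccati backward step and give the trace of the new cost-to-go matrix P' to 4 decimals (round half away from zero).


BᵀP = [-6.3750 -1.1250]
S = R + BᵀPB = [2] + [20.8125] = [22.8125]
BᵀPA = [-12.7500 -13.3125]
K = S⁻¹·BᵀPA = [-0.5589 -0.5836]
A−BK = [0.3233 0.2493; -0.8384 -0.3753]
AᵀP(A−BK) = [2.8740 1.8096; 1.8096 1.2938]
P' = Q + AᵀP(A−BK) = [14.1240 -1.1904; -1.1904 5.2938]
tr(P') = 19.4178

19.4178


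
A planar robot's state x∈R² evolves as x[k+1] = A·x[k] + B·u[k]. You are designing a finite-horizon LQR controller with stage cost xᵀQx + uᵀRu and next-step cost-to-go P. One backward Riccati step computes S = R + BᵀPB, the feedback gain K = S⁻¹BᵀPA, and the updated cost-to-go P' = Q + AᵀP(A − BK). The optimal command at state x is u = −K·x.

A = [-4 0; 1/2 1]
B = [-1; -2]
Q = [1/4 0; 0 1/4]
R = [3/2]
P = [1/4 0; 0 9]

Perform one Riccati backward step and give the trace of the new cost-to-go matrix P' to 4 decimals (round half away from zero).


BᵀP = [-0.2500 -18.0000]
S = R + BᵀPB = [3/2] + [36.2500] = [37.7500]
BᵀPA = [-8.0000 -18.0000]
K = S⁻¹·BᵀPA = [-0.2119 -0.4768]
A−BK = [-4.2119 -0.4768; 0.0762 0.0464]
AᵀP(A−BK) = [4.5546 0.6854; 0.6854 0.4172]
P' = Q + AᵀP(A−BK) = [4.8046 0.6854; 0.6854 0.6672]
tr(P') = 5.4719

5.4719


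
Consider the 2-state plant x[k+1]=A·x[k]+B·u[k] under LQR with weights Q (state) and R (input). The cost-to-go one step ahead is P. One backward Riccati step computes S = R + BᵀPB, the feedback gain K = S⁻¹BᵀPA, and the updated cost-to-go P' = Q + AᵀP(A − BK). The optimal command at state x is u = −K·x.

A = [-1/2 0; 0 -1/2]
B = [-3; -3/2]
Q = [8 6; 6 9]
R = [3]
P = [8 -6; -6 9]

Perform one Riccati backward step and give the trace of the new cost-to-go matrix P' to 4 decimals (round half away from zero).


19.7636

BᵀP = [-15.0000 4.5000]
S = R + BᵀPB = [3] + [38.2500] = [41.2500]
BᵀPA = [7.5000 -2.2500]
K = S⁻¹·BᵀPA = [0.1818 -0.0545]
A−BK = [0.0455 -0.1636; 0.2727 -0.5818]
AᵀP(A−BK) = [0.6364 -1.0909; -1.0909 2.1273]
P' = Q + AᵀP(A−BK) = [8.6364 4.9091; 4.9091 11.1273]
tr(P') = 19.7636


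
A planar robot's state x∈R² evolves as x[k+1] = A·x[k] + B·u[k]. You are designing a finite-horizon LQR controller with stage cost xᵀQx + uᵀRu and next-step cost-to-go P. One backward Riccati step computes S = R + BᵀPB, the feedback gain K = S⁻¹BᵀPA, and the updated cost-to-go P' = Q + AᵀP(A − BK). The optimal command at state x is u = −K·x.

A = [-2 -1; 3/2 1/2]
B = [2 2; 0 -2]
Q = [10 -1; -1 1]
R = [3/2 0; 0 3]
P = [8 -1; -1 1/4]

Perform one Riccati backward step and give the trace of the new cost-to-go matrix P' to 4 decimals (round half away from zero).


12.3894

BᵀP = [16.0000 -2.0000; 18.0000 -2.5000]
S = R + BᵀPB = [3/2 0; 0 3] + [32.0000 36.0000; 36.0000 41.0000] = [33.5000 36.0000; 36.0000 44.0000]
BᵀPA = [-35.0000 -17.0000; -39.7500 -19.2500]
K = S⁻¹·BᵀPA = [-0.6124 -0.3090; -0.4024 -0.1847]
A−BK = [0.0295 -0.0126; 0.6952 0.1306]
AᵀP(A−BK) = [1.1350 0.5314; 0.5314 0.2544]
P' = Q + AᵀP(A−BK) = [11.1350 -0.4686; -0.4686 1.2544]
tr(P') = 12.3894


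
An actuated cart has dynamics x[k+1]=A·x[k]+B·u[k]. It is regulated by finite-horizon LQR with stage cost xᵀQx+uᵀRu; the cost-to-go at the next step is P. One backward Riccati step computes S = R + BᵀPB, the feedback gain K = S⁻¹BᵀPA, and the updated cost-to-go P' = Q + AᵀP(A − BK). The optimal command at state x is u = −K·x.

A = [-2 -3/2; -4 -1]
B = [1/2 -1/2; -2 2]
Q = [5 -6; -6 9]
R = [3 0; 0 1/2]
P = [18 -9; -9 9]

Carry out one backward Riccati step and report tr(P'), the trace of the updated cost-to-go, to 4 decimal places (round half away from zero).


BᵀP = [27.0000 -22.5000; -27.0000 22.5000]
S = R + BᵀPB = [3 0; 0 1/2] + [58.5000 -58.5000; -58.5000 58.5000] = [61.5000 -58.5000; -58.5000 59.0000]
BᵀPA = [36.0000 -18.0000; -36.0000 18.0000]
K = S⁻¹·BᵀPA = [0.0873 -0.0436; -0.5236 0.2618]
A−BK = [-2.3055 -1.3473; -2.7782 -1.6109]
AᵀP(A−BK) = [50.0073 28.9964; 28.9964 17.0018]
P' = Q + AᵀP(A−BK) = [55.0073 22.9964; 22.9964 26.0018]
tr(P') = 81.0091

81.0091


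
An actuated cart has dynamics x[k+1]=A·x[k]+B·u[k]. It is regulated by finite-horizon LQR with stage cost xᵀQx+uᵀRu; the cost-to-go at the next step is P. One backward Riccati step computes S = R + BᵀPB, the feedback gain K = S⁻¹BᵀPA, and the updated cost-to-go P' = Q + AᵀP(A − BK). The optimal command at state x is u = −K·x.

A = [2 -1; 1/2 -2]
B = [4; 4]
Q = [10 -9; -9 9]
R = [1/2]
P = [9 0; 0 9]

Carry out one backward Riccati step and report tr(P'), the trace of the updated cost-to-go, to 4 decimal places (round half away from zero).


33.7439

BᵀP = [36.0000 36.0000]
S = R + BᵀPB = [1/2] + [288.0000] = [288.5000]
BᵀPA = [90.0000 -108.0000]
K = S⁻¹·BᵀPA = [0.3120 -0.3744]
A−BK = [0.7522 0.4974; -0.7478 -0.5026]
AᵀP(A−BK) = [10.1737 6.6915; 6.6915 4.5702]
P' = Q + AᵀP(A−BK) = [20.1737 -2.3085; -2.3085 13.5702]
tr(P') = 33.7439


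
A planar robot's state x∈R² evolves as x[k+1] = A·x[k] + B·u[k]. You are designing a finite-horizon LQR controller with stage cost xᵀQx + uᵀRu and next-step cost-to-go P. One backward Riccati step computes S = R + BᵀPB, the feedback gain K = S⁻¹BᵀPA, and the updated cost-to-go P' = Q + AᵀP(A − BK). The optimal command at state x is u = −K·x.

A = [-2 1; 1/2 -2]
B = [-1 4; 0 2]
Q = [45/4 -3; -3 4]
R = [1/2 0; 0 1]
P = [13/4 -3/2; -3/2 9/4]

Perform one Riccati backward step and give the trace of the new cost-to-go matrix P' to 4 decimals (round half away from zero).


24.2658

BᵀP = [-3.2500 1.5000; 10.0000 -1.5000]
S = R + BᵀPB = [1/2 0; 0 1] + [3.2500 -10.0000; -10.0000 37.0000] = [3.7500 -10.0000; -10.0000 38.0000]
BᵀPA = [7.2500 -6.2500; -20.7500 13.0000]
K = S⁻¹·BᵀPA = [1.6000 -2.5294; -0.1250 -0.3235]
A−BK = [0.1000 -0.2353; 0.7500 -1.3529]
AᵀP(A−BK) = [2.3688 -3.8750; -3.8750 6.6471]
P' = Q + AᵀP(A−BK) = [13.6188 -6.8750; -6.8750 10.6471]
tr(P') = 24.2658


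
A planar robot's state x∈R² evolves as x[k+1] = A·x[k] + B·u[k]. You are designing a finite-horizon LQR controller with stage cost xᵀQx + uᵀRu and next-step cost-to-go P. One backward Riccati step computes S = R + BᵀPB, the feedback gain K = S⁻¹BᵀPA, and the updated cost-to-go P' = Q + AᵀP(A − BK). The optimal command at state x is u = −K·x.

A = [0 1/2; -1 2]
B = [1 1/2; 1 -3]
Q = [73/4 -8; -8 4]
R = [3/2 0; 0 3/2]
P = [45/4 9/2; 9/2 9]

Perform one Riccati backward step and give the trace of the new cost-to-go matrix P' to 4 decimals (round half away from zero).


BᵀP = [15.7500 13.5000; -7.8750 -24.7500]
S = R + BᵀPB = [3/2 0; 0 3/2] + [29.2500 -32.6250; -32.6250 70.3125] = [30.7500 -32.6250; -32.6250 71.8125]
BᵀPA = [-13.5000 34.8750; 24.7500 -53.4375]
K = S⁻¹·BᵀPA = [-0.1416 0.6654; 0.2803 -0.4418]
A−BK = [0.0015 0.0556; -0.0175 0.0091]
AᵀP(A−BK) = [0.1505 -0.3319; -0.3319 0.9969]
P' = Q + AᵀP(A−BK) = [18.4005 -8.3319; -8.3319 4.9969]
tr(P') = 23.3974

23.3974


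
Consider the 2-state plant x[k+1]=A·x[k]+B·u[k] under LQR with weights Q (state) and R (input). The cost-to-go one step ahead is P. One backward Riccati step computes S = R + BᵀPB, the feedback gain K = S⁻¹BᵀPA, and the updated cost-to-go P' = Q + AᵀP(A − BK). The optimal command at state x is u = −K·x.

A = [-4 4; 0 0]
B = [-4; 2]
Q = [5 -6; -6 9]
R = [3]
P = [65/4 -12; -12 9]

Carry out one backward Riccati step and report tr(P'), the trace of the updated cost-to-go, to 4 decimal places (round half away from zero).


17.7637

BᵀP = [-89.0000 66.0000]
S = R + BᵀPB = [3] + [488.0000] = [491.0000]
BᵀPA = [356.0000 -356.0000]
K = S⁻¹·BᵀPA = [0.7251 -0.7251]
A−BK = [-1.0998 1.0998; -1.4501 1.4501]
AᵀP(A−BK) = [1.8819 -1.8819; -1.8819 1.8819]
P' = Q + AᵀP(A−BK) = [6.8819 -7.8819; -7.8819 10.8819]
tr(P') = 17.7637


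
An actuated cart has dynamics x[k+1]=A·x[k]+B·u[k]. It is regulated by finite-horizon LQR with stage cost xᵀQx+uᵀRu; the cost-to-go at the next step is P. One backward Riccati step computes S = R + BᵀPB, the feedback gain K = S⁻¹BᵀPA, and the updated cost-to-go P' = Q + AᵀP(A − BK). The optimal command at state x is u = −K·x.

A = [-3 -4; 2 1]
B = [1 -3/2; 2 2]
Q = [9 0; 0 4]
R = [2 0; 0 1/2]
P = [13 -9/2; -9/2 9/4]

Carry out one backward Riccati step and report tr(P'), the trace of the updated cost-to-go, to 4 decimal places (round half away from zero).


18.5823

BᵀP = [4.0000 0.0000; -28.5000 11.2500]
S = R + BᵀPB = [2 0; 0 1/2] + [4.0000 -6.0000; -6.0000 65.2500] = [6.0000 -6.0000; -6.0000 65.7500]
BᵀPA = [-12.0000 -16.0000; 108.0000 125.2500]
K = S⁻¹·BᵀPA = [-0.3933 -0.8382; 1.6067 1.8285]
A−BK = [-0.1967 -0.4191; -0.4268 -0.9805]
AᵀP(A−BK) = [1.7573 2.4686; 2.4686 3.8250]
P' = Q + AᵀP(A−BK) = [10.7573 2.4686; 2.4686 7.8250]
tr(P') = 18.5823


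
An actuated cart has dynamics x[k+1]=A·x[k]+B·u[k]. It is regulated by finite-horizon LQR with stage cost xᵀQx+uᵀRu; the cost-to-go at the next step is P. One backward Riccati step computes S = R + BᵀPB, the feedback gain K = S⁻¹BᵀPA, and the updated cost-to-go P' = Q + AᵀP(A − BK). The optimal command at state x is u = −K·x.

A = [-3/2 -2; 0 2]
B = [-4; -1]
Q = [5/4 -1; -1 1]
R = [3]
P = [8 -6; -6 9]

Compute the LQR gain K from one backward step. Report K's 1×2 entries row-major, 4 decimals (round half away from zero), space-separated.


0.4239 0.8913

BᵀP = [-26.0000 15.0000]
S = R + BᵀPB = [3] + [89.0000] = [92.0000]
BᵀPA = [39.0000 82.0000]
K = S⁻¹·BᵀPA = [0.4239 0.8913]
A−BK = [0.1957 1.5652; 0.4239 2.8913]
AᵀP(A−BK) = [1.4674 7.2391; 7.2391 42.9130]
P' = Q + AᵀP(A−BK) = [2.7174 6.2391; 6.2391 43.9130]
tr(P') = 46.6304


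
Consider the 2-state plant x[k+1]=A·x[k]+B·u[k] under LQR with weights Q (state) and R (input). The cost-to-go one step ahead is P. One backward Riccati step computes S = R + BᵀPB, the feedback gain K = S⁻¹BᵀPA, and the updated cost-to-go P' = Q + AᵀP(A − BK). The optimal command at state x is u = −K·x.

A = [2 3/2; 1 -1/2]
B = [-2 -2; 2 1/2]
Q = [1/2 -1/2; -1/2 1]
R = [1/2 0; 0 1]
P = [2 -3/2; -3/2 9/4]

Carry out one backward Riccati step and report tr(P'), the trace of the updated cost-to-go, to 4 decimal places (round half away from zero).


BᵀP = [-7.0000 7.5000; -4.7500 4.1250]
S = R + BᵀPB = [1/2 0; 0 1] + [29.0000 17.7500; 17.7500 11.5625] = [29.5000 17.7500; 17.7500 12.5625]
BᵀPA = [-6.5000 -14.2500; -5.3750 -9.1875]
K = S⁻¹·BᵀPA = [0.2476 -0.2870; -0.7777 -0.3258]
A−BK = [0.9398 0.2743; 0.8936 0.2369]
AᵀP(A−BK) = [1.6792 0.5082; 0.5082 0.2292]
P' = Q + AᵀP(A−BK) = [2.1792 0.0082; 0.0082 1.2292]
tr(P') = 3.4084

3.4084


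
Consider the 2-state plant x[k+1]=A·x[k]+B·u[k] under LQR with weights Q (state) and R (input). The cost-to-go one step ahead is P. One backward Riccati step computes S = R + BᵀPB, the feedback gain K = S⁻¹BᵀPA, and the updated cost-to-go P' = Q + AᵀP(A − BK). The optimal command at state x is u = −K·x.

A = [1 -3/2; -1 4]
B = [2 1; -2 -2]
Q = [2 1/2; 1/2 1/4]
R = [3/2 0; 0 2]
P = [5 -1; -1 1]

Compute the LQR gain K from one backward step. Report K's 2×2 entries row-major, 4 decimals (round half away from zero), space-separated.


BᵀP = [12.0000 -4.0000; 7.0000 -3.0000]
S = R + BᵀPB = [3/2 0; 0 2] + [32.0000 20.0000; 20.0000 13.0000] = [33.5000 20.0000; 20.0000 15.0000]
BᵀPA = [16.0000 -34.0000; 10.0000 -22.5000]
K = S⁻¹·BᵀPA = [0.3902 -0.5854; 0.1463 -0.7195]
A−BK = [0.0732 0.3902; 0.0732 1.3902]
AᵀP(A−BK) = [0.2927 -0.4390; -0.4390 3.1585]
P' = Q + AᵀP(A−BK) = [2.2927 0.0610; 0.0610 3.4085]
tr(P') = 5.7012

0.3902 -0.5854 0.1463 -0.7195


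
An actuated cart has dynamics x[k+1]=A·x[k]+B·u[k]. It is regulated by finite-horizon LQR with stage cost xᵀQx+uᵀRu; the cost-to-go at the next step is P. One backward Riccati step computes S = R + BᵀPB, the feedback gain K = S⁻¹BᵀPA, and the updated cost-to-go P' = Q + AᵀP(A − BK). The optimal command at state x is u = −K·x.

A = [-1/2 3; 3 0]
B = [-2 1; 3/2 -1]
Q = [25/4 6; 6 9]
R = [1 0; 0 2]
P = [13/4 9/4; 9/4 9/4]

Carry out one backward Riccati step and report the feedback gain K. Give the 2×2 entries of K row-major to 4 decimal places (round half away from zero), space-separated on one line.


BᵀP = [-3.1250 -1.1250; 1.0000 0.0000]
S = R + BᵀPB = [1 0; 0 2] + [4.5625 -2.0000; -2.0000 1.0000] = [5.5625 -2.0000; -2.0000 3.0000]
BᵀPA = [-1.8125 -9.3750; -0.5000 3.0000]
K = S⁻¹·BᵀPA = [-0.5074 -1.7438; -0.5049 -0.1626]
A−BK = [-1.0099 -0.3251; 3.2562 2.4532]
AᵀP(A−BK) = [13.1404 12.1330; 12.1330 13.3892]
P' = Q + AᵀP(A−BK) = [19.3904 18.1330; 18.1330 22.3892]
tr(P') = 41.7796

-0.5074 -1.7438 -0.5049 -0.1626


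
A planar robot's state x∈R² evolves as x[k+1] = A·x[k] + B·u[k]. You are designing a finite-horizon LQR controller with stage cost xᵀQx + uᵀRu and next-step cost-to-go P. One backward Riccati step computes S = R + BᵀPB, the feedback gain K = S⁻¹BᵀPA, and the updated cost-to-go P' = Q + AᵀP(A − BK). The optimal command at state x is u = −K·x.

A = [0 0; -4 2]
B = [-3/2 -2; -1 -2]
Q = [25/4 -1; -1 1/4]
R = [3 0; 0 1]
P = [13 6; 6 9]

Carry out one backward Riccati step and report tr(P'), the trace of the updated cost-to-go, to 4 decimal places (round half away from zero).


49.5917

BᵀP = [-25.5000 -18.0000; -38.0000 -30.0000]
S = R + BᵀPB = [3 0; 0 1] + [56.2500 87.0000; 87.0000 136.0000] = [59.2500 87.0000; 87.0000 137.0000]
BᵀPA = [72.0000 -36.0000; 120.0000 -60.0000]
K = S⁻¹·BᵀPA = [-1.0506 0.5253; 1.5431 -0.7715]
A−BK = [1.5103 -0.7551; -1.9644 0.9822]
AᵀP(A−BK) = [34.4733 -17.2367; -17.2367 8.6183]
P' = Q + AᵀP(A−BK) = [40.7233 -18.2367; -18.2367 8.8683]
tr(P') = 49.5917


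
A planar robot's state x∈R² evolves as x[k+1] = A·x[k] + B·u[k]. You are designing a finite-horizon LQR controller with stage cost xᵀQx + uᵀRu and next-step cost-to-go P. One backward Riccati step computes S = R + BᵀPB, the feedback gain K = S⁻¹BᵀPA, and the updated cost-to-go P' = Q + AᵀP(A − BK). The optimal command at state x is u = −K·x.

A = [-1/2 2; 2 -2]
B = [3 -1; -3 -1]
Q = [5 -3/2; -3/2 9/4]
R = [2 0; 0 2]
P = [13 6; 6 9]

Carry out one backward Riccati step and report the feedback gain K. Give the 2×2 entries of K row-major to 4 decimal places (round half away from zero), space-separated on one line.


BᵀP = [21.0000 -9.0000; -19.0000 -15.0000]
S = R + BᵀPB = [2 0; 0 2] + [90.0000 -12.0000; -12.0000 34.0000] = [92.0000 -12.0000; -12.0000 36.0000]
BᵀPA = [-28.5000 60.0000; -20.5000 -8.0000]
K = S⁻¹·BᵀPA = [-0.4015 0.6515; -0.7033 -0.0051]
A−BK = [0.0013 0.0404; 0.0922 -0.0505]
AᵀP(A−BK) = [1.3895 -0.5354; -0.5354 0.8687]
P' = Q + AᵀP(A−BK) = [6.3895 -2.0354; -2.0354 3.1187]
tr(P') = 9.5082

-0.4015 0.6515 -0.7033 -0.0051


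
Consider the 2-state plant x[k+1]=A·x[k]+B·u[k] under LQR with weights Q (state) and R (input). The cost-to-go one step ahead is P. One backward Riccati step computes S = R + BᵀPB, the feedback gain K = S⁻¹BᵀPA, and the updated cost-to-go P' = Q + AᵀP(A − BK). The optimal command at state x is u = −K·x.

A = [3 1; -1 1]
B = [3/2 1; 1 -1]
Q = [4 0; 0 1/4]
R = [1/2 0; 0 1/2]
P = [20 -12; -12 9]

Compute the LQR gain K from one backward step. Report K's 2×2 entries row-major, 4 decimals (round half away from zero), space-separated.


0.8111 0.7076 1.7776 -0.1515

BᵀP = [18.0000 -9.0000; 32.0000 -21.0000]
S = R + BᵀPB = [1/2 0; 0 1/2] + [18.0000 27.0000; 27.0000 53.0000] = [18.5000 27.0000; 27.0000 53.5000]
BᵀPA = [63.0000 9.0000; 117.0000 11.0000]
K = S⁻¹·BᵀPA = [0.8111 0.7076; 1.7776 -0.1515]
A−BK = [0.0058 0.0901; -0.0336 0.1409]
AᵀP(A−BK) = [1.9243 0.1467; 0.1467 0.2982]
P' = Q + AᵀP(A−BK) = [5.9243 0.1467; 0.1467 0.5482]
tr(P') = 6.4724


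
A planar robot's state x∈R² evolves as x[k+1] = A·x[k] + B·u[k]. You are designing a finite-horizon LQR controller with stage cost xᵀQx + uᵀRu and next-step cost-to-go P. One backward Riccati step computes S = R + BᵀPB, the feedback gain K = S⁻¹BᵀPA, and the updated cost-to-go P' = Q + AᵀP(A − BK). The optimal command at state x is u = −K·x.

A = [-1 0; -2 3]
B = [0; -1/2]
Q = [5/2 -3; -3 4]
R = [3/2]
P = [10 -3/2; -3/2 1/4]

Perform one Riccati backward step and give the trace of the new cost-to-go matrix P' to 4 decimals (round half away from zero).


BᵀP = [0.7500 -0.1250]
S = R + BᵀPB = [3/2] + [0.0625] = [1.5625]
BᵀPA = [-0.5000 -0.3750]
K = S⁻¹·BᵀPA = [-0.3200 -0.2400]
A−BK = [-1.0000 0.0000; -2.1600 2.8800]
AᵀP(A−BK) = [4.8400 2.8800; 2.8800 2.1600]
P' = Q + AᵀP(A−BK) = [7.3400 -0.1200; -0.1200 6.1600]
tr(P') = 13.5000

13.5000


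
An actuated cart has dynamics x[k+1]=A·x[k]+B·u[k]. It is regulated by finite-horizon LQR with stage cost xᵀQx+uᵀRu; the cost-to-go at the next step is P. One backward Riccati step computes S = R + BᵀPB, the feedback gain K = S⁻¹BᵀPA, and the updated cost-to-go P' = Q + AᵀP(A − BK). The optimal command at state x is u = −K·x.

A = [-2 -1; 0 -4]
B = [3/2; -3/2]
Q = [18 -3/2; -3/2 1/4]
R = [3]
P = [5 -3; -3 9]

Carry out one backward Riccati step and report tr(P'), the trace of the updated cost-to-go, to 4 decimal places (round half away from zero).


BᵀP = [12.0000 -18.0000]
S = R + BᵀPB = [3] + [45.0000] = [48.0000]
BᵀPA = [-24.0000 60.0000]
K = S⁻¹·BᵀPA = [-0.5000 1.2500]
A−BK = [-1.2500 -2.8750; -0.7500 -2.1250]
AᵀP(A−BK) = [8.0000 16.0000; 16.0000 50.0000]
P' = Q + AᵀP(A−BK) = [26.0000 14.5000; 14.5000 50.2500]
tr(P') = 76.2500

76.2500


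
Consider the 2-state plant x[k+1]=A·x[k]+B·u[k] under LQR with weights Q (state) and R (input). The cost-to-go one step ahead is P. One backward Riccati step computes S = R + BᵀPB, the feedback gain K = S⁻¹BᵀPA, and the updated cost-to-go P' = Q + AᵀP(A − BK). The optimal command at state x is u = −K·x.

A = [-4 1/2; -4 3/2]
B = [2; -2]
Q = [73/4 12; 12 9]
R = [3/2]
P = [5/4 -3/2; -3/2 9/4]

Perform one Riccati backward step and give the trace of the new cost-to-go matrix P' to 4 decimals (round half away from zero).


33.4205

BᵀP = [5.5000 -7.5000]
S = R + BᵀPB = [3/2] + [26.0000] = [27.5000]
BᵀPA = [8.0000 -8.5000]
K = S⁻¹·BᵀPA = [0.2909 -0.3091]
A−BK = [-4.5818 1.1182; -3.4182 0.8818]
AᵀP(A−BK) = [5.6727 -1.5273; -1.5273 0.4977]
P' = Q + AᵀP(A−BK) = [23.9227 10.4727; 10.4727 9.4977]
tr(P') = 33.4205


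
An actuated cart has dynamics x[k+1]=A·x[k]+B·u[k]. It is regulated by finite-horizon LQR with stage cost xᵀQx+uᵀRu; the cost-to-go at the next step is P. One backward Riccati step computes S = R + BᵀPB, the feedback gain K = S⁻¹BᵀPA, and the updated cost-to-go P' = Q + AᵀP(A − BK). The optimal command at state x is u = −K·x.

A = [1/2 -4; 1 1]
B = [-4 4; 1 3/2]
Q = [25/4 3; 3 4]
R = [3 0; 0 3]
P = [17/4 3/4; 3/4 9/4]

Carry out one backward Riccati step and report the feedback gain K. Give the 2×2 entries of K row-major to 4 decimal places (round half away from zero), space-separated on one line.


BᵀP = [-16.2500 -0.7500; 18.1250 6.3750]
S = R + BᵀPB = [3 0; 0 3] + [64.2500 -66.1250; -66.1250 82.0625] = [67.2500 -66.1250; -66.1250 85.0625]
BᵀPA = [-8.8750 64.2500; 15.4375 -66.1250]
K = S⁻¹·BᵀPA = [0.1972 0.8107; 0.3348 -0.1472]
A−BK = [-0.0503 -0.1686; 0.3005 0.4101]
AᵀP(A−BK) = [0.6443 0.5917; 0.5917 2.4320]
P' = Q + AᵀP(A−BK) = [6.8943 3.5917; 3.5917 6.4320]
tr(P') = 13.3264

0.1972 0.8107 0.3348 -0.1472


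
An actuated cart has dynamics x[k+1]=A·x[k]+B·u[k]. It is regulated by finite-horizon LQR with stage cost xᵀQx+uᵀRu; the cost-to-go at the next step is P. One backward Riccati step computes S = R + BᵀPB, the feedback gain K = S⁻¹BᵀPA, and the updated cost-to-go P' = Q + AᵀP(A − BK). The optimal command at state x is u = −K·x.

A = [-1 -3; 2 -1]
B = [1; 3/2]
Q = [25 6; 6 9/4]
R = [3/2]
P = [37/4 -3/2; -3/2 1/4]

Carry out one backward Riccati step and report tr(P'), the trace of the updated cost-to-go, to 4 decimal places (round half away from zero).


BᵀP = [7.0000 -1.1250]
S = R + BᵀPB = [3/2] + [5.3125] = [6.8125]
BᵀPA = [-9.2500 -19.8750]
K = S⁻¹·BᵀPA = [-1.3578 -2.9174]
A−BK = [0.3578 -0.0826; 4.0367 3.3761]
AᵀP(A−BK) = [3.6904 7.7638; 7.7638 16.5161]
P' = Q + AᵀP(A−BK) = [28.6904 13.7638; 13.7638 18.7661]
tr(P') = 47.4564

47.4564


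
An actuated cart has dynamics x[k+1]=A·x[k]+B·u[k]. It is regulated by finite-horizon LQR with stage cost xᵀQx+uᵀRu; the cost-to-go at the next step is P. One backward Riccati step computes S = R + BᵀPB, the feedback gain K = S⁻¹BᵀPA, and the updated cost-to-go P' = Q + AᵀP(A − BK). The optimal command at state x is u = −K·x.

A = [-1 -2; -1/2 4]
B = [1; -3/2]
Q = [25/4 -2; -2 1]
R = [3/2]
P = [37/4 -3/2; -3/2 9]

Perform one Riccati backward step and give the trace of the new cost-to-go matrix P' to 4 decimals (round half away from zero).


27.7430

BᵀP = [11.5000 -15.0000]
S = R + BᵀPB = [3/2] + [34.0000] = [35.5000]
BᵀPA = [-4.0000 -83.0000]
K = S⁻¹·BᵀPA = [-0.1127 -2.3380]
A−BK = [-0.8873 0.3380; -0.6690 0.4930]
AᵀP(A−BK) = [9.5493 -4.3521; -4.3521 10.9437]
P' = Q + AᵀP(A−BK) = [15.7993 -6.3521; -6.3521 11.9437]
tr(P') = 27.7430


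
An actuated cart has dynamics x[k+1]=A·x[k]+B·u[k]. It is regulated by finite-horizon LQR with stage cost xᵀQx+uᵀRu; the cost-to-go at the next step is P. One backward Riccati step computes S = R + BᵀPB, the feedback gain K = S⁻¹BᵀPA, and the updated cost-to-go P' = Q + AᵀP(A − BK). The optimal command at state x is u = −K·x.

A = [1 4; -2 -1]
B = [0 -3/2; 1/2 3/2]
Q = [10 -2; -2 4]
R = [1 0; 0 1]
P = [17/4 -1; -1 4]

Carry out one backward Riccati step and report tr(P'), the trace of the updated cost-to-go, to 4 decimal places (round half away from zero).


BᵀP = [-0.5000 2.0000; -7.8750 7.5000]
S = R + BᵀPB = [1 0; 0 1] + [1.0000 3.7500; 3.7500 23.0625] = [2.0000 3.7500; 3.7500 24.0625]
BᵀPA = [-4.5000 -4.0000; -22.8750 -39.0000]
K = S⁻¹·BᵀPA = [-0.6606 1.4679; -0.8477 -1.8495]
A−BK = [-0.2716 1.2257; -0.3982 1.0404]
AᵀP(A−BK) = [1.8862 -1.7028; -1.7028 13.7394]
P' = Q + AᵀP(A−BK) = [11.8862 -3.7028; -3.7028 17.7394]
tr(P') = 29.6257

29.6257


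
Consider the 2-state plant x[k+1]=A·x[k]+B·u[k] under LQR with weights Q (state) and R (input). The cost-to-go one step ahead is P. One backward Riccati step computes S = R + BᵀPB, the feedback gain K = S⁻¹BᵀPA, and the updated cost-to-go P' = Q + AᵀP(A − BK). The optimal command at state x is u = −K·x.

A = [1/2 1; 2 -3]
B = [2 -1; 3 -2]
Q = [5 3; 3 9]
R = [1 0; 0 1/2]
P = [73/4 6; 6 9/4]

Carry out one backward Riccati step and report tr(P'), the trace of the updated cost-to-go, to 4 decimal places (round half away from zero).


16.6285

BᵀP = [54.5000 18.7500; -30.2500 -10.5000]
S = R + BᵀPB = [1 0; 0 1/2] + [165.2500 -92.0000; -92.0000 51.2500] = [166.2500 -92.0000; -92.0000 51.7500]
BᵀPA = [64.7500 -1.7500; -36.1250 1.2500]
K = S⁻¹·BᵀPA = [0.1959 0.1753; -0.3498 0.3357]
A−BK = [-0.2416 0.9852; 0.7127 -2.8543]
AᵀP(A−BK) = [0.2414 -0.5949; -0.5949 2.3870]
P' = Q + AᵀP(A−BK) = [5.2414 2.4051; 2.4051 11.3870]
tr(P') = 16.6285


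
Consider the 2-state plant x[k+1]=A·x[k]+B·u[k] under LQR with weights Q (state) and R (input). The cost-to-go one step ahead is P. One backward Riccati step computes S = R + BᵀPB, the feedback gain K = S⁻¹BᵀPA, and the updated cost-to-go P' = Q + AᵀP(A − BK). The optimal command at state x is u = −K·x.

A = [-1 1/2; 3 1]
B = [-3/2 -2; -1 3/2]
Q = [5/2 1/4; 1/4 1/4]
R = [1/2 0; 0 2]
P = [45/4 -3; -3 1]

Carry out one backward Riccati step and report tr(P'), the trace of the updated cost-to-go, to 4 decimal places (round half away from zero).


4.6875

BᵀP = [-13.8750 3.5000; -27.0000 7.5000]
S = R + BᵀPB = [1/2 0; 0 2] + [17.3125 33.0000; 33.0000 65.2500] = [17.8125 33.0000; 33.0000 67.2500]
BᵀPA = [24.3750 -3.4375; 49.5000 -6.0000]
K = S⁻¹·BᵀPA = [0.0525 -0.3046; 0.7103 0.0603]
A−BK = [0.4994 0.1636; 1.9871 0.6050]
AᵀP(A−BK) = [1.8106 0.3173; 0.3173 0.1269]
P' = Q + AᵀP(A−BK) = [4.3106 0.5673; 0.5673 0.3769]
tr(P') = 4.6875


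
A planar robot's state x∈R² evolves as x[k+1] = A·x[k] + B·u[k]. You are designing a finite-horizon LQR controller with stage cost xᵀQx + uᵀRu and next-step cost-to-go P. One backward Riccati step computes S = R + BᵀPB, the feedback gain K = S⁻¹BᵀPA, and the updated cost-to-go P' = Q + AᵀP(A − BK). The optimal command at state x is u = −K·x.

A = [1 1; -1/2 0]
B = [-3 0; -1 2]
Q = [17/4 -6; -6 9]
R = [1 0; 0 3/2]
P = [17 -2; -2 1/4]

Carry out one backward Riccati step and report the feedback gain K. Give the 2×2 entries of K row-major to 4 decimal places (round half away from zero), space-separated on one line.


-0.3618 -0.3425 -0.0358 -0.0246

BᵀP = [-49.0000 5.7500; -4.0000 0.5000]
S = R + BᵀPB = [1 0; 0 3/2] + [141.2500 11.5000; 11.5000 1.0000] = [142.2500 11.5000; 11.5000 2.5000]
BᵀPA = [-51.8750 -49.0000; -4.2500 -4.0000]
K = S⁻¹·BᵀPA = [-0.3618 -0.3425; -0.0358 -0.0246]
A−BK = [-0.0853 -0.0274; -0.7902 -0.2932]
AᵀP(A−BK) = [0.1430 0.1295; 0.1295 0.1203]
P' = Q + AᵀP(A−BK) = [4.3930 -5.8705; -5.8705 9.1203]
tr(P') = 13.5133


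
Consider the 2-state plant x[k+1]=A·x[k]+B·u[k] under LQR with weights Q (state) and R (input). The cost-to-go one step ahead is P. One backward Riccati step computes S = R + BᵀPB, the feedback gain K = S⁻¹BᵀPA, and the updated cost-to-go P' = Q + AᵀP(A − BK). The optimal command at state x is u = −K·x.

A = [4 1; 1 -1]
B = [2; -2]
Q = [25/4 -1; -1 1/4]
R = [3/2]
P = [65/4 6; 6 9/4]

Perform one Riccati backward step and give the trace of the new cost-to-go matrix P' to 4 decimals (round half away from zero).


BᵀP = [20.5000 7.5000]
S = R + BᵀPB = [3/2] + [26.0000] = [27.5000]
BᵀPA = [89.5000 13.0000]
K = S⁻¹·BᵀPA = [3.2545 0.4727]
A−BK = [-2.5091 0.0545; 7.5091 -0.0545]
AᵀP(A−BK) = [18.9682 2.4409; 2.4409 0.3545]
P' = Q + AᵀP(A−BK) = [25.2182 1.4409; 1.4409 0.6045]
tr(P') = 25.8227

25.8227


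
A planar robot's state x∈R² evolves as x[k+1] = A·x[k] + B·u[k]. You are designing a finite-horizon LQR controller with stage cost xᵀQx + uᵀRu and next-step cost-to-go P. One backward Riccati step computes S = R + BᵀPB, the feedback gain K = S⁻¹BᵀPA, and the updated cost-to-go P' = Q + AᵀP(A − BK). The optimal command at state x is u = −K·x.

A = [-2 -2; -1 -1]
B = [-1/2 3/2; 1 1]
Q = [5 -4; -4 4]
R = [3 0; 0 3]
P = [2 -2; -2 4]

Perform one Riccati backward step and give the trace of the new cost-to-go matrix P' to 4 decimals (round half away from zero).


13.3846

BᵀP = [-3.0000 5.0000; 1.0000 1.0000]
S = R + BᵀPB = [3 0; 0 3] + [6.5000 0.5000; 0.5000 2.5000] = [9.5000 0.5000; 0.5000 5.5000]
BᵀPA = [1.0000 1.0000; -3.0000 -3.0000]
K = S⁻¹·BᵀPA = [0.1346 0.1346; -0.5577 -0.5577]
A−BK = [-1.0962 -1.0962; -0.5769 -0.5769]
AᵀP(A−BK) = [2.1923 2.1923; 2.1923 2.1923]
P' = Q + AᵀP(A−BK) = [7.1923 -1.8077; -1.8077 6.1923]
tr(P') = 13.3846


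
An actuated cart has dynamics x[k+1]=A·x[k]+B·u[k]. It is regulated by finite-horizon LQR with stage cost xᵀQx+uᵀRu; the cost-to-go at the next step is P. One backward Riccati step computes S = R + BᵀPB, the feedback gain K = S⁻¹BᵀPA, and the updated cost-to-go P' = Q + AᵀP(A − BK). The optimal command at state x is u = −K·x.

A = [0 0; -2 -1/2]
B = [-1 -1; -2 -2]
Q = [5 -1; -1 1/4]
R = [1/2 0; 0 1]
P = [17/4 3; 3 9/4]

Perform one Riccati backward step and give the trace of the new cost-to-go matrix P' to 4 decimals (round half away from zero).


BᵀP = [-10.2500 -7.5000; -10.2500 -7.5000]
S = R + BᵀPB = [1/2 0; 0 1] + [25.2500 25.2500; 25.2500 25.2500] = [25.7500 25.2500; 25.2500 26.2500]
BᵀPA = [15.0000 3.7500; 15.0000 3.7500]
K = S⁻¹·BᵀPA = [0.3909 0.0977; 0.1954 0.0489]
A−BK = [0.5863 0.1466; -0.8274 -0.2068]
AᵀP(A−BK) = [0.2052 0.0513; 0.0513 0.0128]
P' = Q + AᵀP(A−BK) = [5.2052 -0.9487; -0.9487 0.2628]
tr(P') = 5.4680

5.4680


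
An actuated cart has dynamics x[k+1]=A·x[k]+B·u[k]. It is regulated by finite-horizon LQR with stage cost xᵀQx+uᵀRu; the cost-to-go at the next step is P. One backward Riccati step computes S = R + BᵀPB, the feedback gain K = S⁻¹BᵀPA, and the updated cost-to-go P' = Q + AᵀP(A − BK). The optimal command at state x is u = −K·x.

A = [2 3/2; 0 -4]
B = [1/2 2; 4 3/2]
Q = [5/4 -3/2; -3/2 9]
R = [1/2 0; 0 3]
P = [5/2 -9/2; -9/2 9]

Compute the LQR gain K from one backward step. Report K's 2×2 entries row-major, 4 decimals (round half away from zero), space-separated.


-0.2981 -1.2919 0.2568 0.2398

BᵀP = [-16.7500 33.7500; -1.7500 4.5000]
S = R + BᵀPB = [1/2 0; 0 3] + [126.6250 17.1250; 17.1250 3.2500] = [127.1250 17.1250; 17.1250 6.2500]
BᵀPA = [-33.5000 -160.1250; -3.5000 -20.6250]
K = S⁻¹·BᵀPA = [-0.2981 -1.2919; 0.2568 0.2398]
A−BK = [1.6354 1.6664; 0.8072 0.8079]
AᵀP(A−BK) = [0.9119 1.0610; 1.0610 1.7069]
P' = Q + AᵀP(A−BK) = [2.1619 -0.4390; -0.4390 10.7069]
tr(P') = 12.8689


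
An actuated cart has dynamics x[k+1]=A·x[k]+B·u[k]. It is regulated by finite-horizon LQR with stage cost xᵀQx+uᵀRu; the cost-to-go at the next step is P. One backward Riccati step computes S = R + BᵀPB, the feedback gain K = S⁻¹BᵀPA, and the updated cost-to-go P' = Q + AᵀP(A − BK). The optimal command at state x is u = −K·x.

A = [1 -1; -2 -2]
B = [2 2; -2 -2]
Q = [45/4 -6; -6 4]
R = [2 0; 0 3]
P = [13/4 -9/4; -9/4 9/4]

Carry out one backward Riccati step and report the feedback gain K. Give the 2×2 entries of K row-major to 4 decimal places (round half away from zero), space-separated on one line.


BᵀP = [11.0000 -9.0000; 11.0000 -9.0000]
S = R + BᵀPB = [2 0; 0 3] + [40.0000 40.0000; 40.0000 40.0000] = [42.0000 40.0000; 40.0000 43.0000]
BᵀPA = [29.0000 7.0000; 29.0000 7.0000]
K = S⁻¹·BᵀPA = [0.4223 0.1019; 0.2816 0.0680]
A−BK = [-0.4078 -1.3398; -0.5922 -1.6602]
AᵀP(A−BK) = [0.8374 0.8228; 0.8228 2.0607]
P' = Q + AᵀP(A−BK) = [12.0874 -5.1772; -5.1772 6.0607]
tr(P') = 18.1481

0.4223 0.1019 0.2816 0.0680


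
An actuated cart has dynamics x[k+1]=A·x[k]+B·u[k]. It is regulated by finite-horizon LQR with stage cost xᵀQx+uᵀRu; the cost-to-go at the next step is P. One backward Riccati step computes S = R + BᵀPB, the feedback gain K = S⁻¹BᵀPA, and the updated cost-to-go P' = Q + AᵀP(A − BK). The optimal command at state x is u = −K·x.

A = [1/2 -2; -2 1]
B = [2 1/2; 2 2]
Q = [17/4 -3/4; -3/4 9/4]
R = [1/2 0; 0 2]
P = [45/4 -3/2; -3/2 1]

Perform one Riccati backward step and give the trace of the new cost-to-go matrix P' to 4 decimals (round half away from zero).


14.5360

BᵀP = [19.5000 -1.0000; 2.6250 1.2500]
S = R + BᵀPB = [1/2 0; 0 2] + [37.0000 7.7500; 7.7500 3.8125] = [37.5000 7.7500; 7.7500 5.8125]
BᵀPA = [11.7500 -40.0000; -1.1875 -4.0000]
K = S⁻¹·BᵀPA = [0.4908 -1.2761; -0.8587 1.0133]
A−BK = [-0.0522 0.0455; -1.2642 1.5256]
AᵀP(A−BK) = [3.0259 -3.8029; -3.8029 5.0101]
P' = Q + AᵀP(A−BK) = [7.2759 -4.5529; -4.5529 7.2601]
tr(P') = 14.5360


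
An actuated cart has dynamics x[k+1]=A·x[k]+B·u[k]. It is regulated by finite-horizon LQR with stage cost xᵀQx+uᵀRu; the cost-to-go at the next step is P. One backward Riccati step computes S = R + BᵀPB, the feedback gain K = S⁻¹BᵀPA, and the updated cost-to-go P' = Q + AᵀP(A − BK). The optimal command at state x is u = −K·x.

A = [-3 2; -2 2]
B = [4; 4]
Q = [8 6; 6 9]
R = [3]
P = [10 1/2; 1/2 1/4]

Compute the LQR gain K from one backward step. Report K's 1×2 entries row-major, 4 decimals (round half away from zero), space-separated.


-0.7213 0.4918

BᵀP = [42.0000 3.0000]
S = R + BᵀPB = [3] + [180.0000] = [183.0000]
BᵀPA = [-132.0000 90.0000]
K = S⁻¹·BᵀPA = [-0.7213 0.4918]
A−BK = [-0.1148 0.0328; 0.8852 0.0328]
AᵀP(A−BK) = [1.7869 -1.0820; -1.0820 0.7377]
P' = Q + AᵀP(A−BK) = [9.7869 4.9180; 4.9180 9.7377]
tr(P') = 19.5246


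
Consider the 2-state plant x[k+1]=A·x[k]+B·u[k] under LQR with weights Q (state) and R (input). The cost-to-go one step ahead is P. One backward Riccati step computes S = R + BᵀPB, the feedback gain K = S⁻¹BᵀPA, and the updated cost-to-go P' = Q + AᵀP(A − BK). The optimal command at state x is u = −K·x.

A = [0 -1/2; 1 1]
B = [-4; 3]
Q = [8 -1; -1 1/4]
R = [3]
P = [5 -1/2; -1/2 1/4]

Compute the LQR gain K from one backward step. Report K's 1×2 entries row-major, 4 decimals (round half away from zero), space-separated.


BᵀP = [-21.5000 2.7500]
S = R + BᵀPB = [3] + [94.2500] = [97.2500]
BᵀPA = [2.7500 13.5000]
K = S⁻¹·BᵀPA = [0.0283 0.1388]
A−BK = [0.1131 0.0553; 0.9152 0.5835]
AᵀP(A−BK) = [0.1722 0.1183; 0.1183 0.1260]
P' = Q + AᵀP(A−BK) = [8.1722 -0.8817; -0.8817 0.3760]
tr(P') = 8.5482

0.0283 0.1388


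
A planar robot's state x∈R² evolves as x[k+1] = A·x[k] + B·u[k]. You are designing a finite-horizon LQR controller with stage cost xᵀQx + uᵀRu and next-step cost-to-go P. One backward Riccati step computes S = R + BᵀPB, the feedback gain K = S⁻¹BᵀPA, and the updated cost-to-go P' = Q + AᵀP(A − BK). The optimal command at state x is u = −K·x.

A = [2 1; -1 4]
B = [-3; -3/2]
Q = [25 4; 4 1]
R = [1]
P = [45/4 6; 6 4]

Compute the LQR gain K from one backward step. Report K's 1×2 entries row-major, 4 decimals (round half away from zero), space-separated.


BᵀP = [-42.7500 -24.0000]
S = R + BᵀPB = [1] + [164.2500] = [165.2500]
BᵀPA = [-61.5000 -138.7500]
K = S⁻¹·BᵀPA = [-0.3722 -0.8396]
A−BK = [0.8835 -1.5189; -1.5582 2.7405]
AᵀP(A−BK) = [2.1120 -3.1377; -3.1377 6.7504]
P' = Q + AᵀP(A−BK) = [27.1120 0.8623; 0.8623 7.7504]
tr(P') = 34.8623

-0.3722 -0.8396
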